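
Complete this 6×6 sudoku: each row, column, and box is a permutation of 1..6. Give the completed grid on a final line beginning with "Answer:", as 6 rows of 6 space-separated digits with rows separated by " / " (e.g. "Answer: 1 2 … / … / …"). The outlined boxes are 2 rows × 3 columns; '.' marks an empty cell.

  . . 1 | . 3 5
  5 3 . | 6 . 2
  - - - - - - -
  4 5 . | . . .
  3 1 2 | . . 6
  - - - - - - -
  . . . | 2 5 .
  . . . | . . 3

Step 1. [r6c5∈{1,4,6}] col 5 places 6 nowhere but r6c5, so r6c5=6.
Step 2. [r2c3∈{4}] r2c3's peers cover all but 4, so r2c3=4.
Step 3. [r3c6∈{1}] r3c6 has the single candidate 1 ⇒ r3c6=1.
Step 4. [r5c1∈{1,6}] row 5 places 1 nowhere but r5c1. So r5c1=1.
Step 5. [r1c1∈{2,6}] r1c1 is the only open cell in col 1 admitting 6 ⇒ r1c1=6.
Step 6. [r5c6∈{4}] r5c6 has the single candidate 4. So r5c6=4.
Step 7. [r4c4∈{4,5}] 5 has one home in row 4: r4c4, so r4c4=5.
Step 8. [r5c2∈{6}] r5c2 is down to just 6. So r5c2=6.
Step 9. [r6c1∈{2}] r6c1 is down to just 2. So r6c1=2.
Step 10. [r4c5∈{4}] only 4 remains possible at r4c5. So r4c5=4.
Step 11. [r2c5∈{1}] r2c5 is down to just 1. So r2c5=1.
Step 12. [r3c4∈{3}] only 3 remains possible at r3c4. So r3c4=3.
Step 13. [r6c3∈{5}] nothing but 5 survives at r6c3, so r6c3=5.
Step 14. [r3c3∈{6}] only 6 remains possible at r3c3, so r3c3=6.
Step 15. [r1c4∈{4}] r1c4's peers cover all but 4. So r1c4=4.
Step 16. [r6c4∈{1}] r6c4 is down to just 1, so r6c4=1.
Step 17. [r6c2∈{4}] r6c2 is down to just 4 ⇒ r6c2=4.
Step 18. [r3c5∈{2}] r3c5 has the single candidate 2 ⇒ r3c5=2.
Step 19. [r5c3∈{3}] r5c3 has the single candidate 3 ⇒ r5c3=3.
Step 20. [r1c2∈{2}] r1c2's peers cover all but 2, so r1c2=2.

Answer: 6 2 1 4 3 5 / 5 3 4 6 1 2 / 4 5 6 3 2 1 / 3 1 2 5 4 6 / 1 6 3 2 5 4 / 2 4 5 1 6 3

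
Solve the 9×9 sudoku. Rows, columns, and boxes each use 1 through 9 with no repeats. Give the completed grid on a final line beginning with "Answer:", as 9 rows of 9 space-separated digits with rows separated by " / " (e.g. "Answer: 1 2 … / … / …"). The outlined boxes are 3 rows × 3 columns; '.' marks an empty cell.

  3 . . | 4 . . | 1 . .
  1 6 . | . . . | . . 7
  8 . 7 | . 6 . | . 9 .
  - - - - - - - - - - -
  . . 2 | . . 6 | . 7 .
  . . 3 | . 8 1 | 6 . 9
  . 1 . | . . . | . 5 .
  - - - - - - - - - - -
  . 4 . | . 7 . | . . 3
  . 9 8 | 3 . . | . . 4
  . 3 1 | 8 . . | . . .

Step 1. [r7c4∈{1,2,5,6,9}] in col 4, 6 fits only at r7c4 ⇒ r7c4=6.
Step 2. [r7c3∈{5}] nothing but 5 survives at r7c3. So r7c3=5.
Step 3. [r3c7∈{2,3,4,5}] across row 3, 4 lands solely at r3c7 ⇒ r3c7=4.
Step 4. [r3c6∈{2,3,5}] 3 has one home in row 3: r3c6 ⇒ r3c6=3.
Step 5. [r7c1∈{2}] r7c1 has the single candidate 2, so r7c1=2.
Step 6. [r7c6∈{9}] r7c6 has the single candidate 9. So r7c6=9.
Step 7. [r5c2∈{5,7}] 7 has one home in col 2: r5c2, so r5c2=7.
Step 8. [r1c6∈{2,5,7,8}] 7 has one home in row 1: r1c6 ⇒ r1c6=7.
Step 9. [r2c6∈{2,5,8}] across col 6, 8 lands solely at r2c6. So r2c6=8.
Step 10. [r1c3∈{9}] r1c3 is down to just 9 ⇒ r1c3=9.
Step 11. [r4c2∈{5,8}] col 2 places 8 nowhere but r4c2. So r4c2=8.
Step 12. [r9c7∈{2,5,7,9}] 9 has one home in row 9: r9c7. So r9c7=9.
Step 13. [r8c7∈{2,5,7}] col 7 places 7 nowhere but r8c7 ⇒ r8c7=7.
Step 14. [r2c7∈{2,3,5}] 5 has one home in col 7: r2c7. So r2c7=5.
Step 15. [r6c7∈{2,3,8}] col 7 places 2 nowhere but r6c7 ⇒ r6c7=2.
Step 16. [r3c9∈{2}] nothing but 2 survives at r3c9 ⇒ r3c9=2.
Step 17. [r6c6∈{4}] r6c6 is down to just 4 ⇒ r6c6=4.
Step 18. [r9c9∈{5,6}] 5 has one home in col 9: r9c9, so r9c9=5.
Step 19. [r9c6∈{2}] r9c6 has the single candidate 2, so r9c6=2.
Step 20. [r9c8∈{6}] only 6 remains possible at r9c8, so r9c8=6.
Step 21. [r4c1∈{4,5,9}] in row 4, 4 fits only at r4c1. So r4c1=4.
Step 22. [r6c1∈{6,9}] 9 has one home in col 1: r6c1 ⇒ r6c1=9.
Step 23. [r5c4∈{2,5}] in row 5, 2 fits only at r5c4 ⇒ r5c4=2.
Step 24. [r7c8∈{1,8}] in row 7, 1 fits only at r7c8 ⇒ r7c8=1.
Step 25. [r2c5∈{2,9}] row 2 places 2 nowhere but r2c5. So r2c5=2.
Step 26. [r1c5∈{5}] nothing but 5 survives at r1c5 ⇒ r1c5=5.
Step 27. [r4c5∈{3,9}] in col 5, 9 fits only at r4c5. So r4c5=9.
Step 28. [r6c9∈{8}] r6c9 is down to just 8, so r6c9=8.
Step 29. [r9c1∈{7}] r9c1 is down to just 7, so r9c1=7.
Step 30. [r1c9∈{6}] r1c9's peers cover all but 6. So r1c9=6.
Step 31. [r3c2∈{5}] r3c2 is down to just 5, so r3c2=5.
Step 32. [r6c5∈{3}] r6c5's peers cover all but 3. So r6c5=3.
Step 33. [r2c4∈{9}] r2c4 is down to just 9 ⇒ r2c4=9.
Step 34. [r4c7∈{3}] r4c7 has the single candidate 3 ⇒ r4c7=3.
Step 35. [r8c6∈{5}] r8c6 has the single candidate 5, so r8c6=5.
Step 36. [r6c4∈{7}] nothing but 7 survives at r6c4 ⇒ r6c4=7.
Step 37. [r8c1∈{6}] only 6 remains possible at r8c1, so r8c1=6.
Step 38. [r3c4∈{1}] nothing but 1 survives at r3c4. So r3c4=1.
Step 39. [r2c8∈{3}] only 3 remains possible at r2c8 ⇒ r2c8=3.
Step 40. [r4c9∈{1}] only 1 remains possible at r4c9, so r4c9=1.
Step 41. [r7c7∈{8}] r7c7 is down to just 8 ⇒ r7c7=8.
Step 42. [r9c5∈{4}] r9c5's peers cover all but 4. So r9c5=4.
Step 43. [r6c3∈{6}] r6c3's peers cover all but 6. So r6c3=6.
Step 44. [r8c8∈{2}] r8c8 has the single candidate 2. So r8c8=2.
Step 45. [r2c3∈{4}] r2c3's peers cover all but 4. So r2c3=4.
Step 46. [r1c8∈{8}] r1c8 has the single candidate 8. So r1c8=8.
Step 47. [r4c4∈{5}] nothing but 5 survives at r4c4. So r4c4=5.
Step 48. [r5c8∈{4}] r5c8 is down to just 4, so r5c8=4.
Step 49. [r8c5∈{1}] nothing but 1 survives at r8c5, so r8c5=1.
Step 50. [r5c1∈{5}] r5c1 is down to just 5. So r5c1=5.
Step 51. [r1c2∈{2}] r1c2 has the single candidate 2, so r1c2=2.

Answer: 3 2 9 4 5 7 1 8 6 / 1 6 4 9 2 8 5 3 7 / 8 5 7 1 6 3 4 9 2 / 4 8 2 5 9 6 3 7 1 / 5 7 3 2 8 1 6 4 9 / 9 1 6 7 3 4 2 5 8 / 2 4 5 6 7 9 8 1 3 / 6 9 8 3 1 5 7 2 4 / 7 3 1 8 4 2 9 6 5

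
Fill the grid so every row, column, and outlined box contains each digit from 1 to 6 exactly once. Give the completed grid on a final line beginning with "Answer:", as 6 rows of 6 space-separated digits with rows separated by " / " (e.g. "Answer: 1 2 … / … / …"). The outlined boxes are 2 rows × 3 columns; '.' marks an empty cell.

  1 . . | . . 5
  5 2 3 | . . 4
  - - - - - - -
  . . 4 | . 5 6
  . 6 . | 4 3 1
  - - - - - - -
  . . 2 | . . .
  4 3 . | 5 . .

Step 1. [r1c3∈{6}] nothing but 6 survives at r1c3. So r1c3=6.
Step 2. [r6c5∈{1,2,6}] 6 has one home in row 6: r6c5, so r6c5=6.
Step 3. [r1c4∈{2,3}] r1c4 is the only open cell in row 1 admitting 3. So r1c4=3.
Step 4. [r5c4∈{1}] r5c4 is down to just 1, so r5c4=1.
Step 5. [r3c4∈{2}] nothing but 2 survives at r3c4, so r3c4=2.
Step 6. [r5c5∈{4}] r5c5's peers cover all but 4, so r5c5=4.
Step 7. [r5c6∈{3}] r5c6 is down to just 3, so r5c6=3.
Step 8. [r1c2∈{4}] only 4 remains possible at r1c2, so r1c2=4.
Step 9. [r1c5∈{2}] r1c5 is down to just 2 ⇒ r1c5=2.
Step 10. [r3c2∈{1}] r3c2 has the single candidate 1 ⇒ r3c2=1.
Step 11. [r6c3∈{1}] r6c3 has the single candidate 1 ⇒ r6c3=1.
Step 12. [r2c4∈{6}] only 6 remains possible at r2c4, so r2c4=6.
Step 13. [r5c1∈{6}] r5c1 has the single candidate 6, so r5c1=6.
Step 14. [r5c2∈{5}] r5c2 is down to just 5, so r5c2=5.
Step 15. [r4c3∈{5}] r4c3 is down to just 5. So r4c3=5.
Step 16. [r4c1∈{2}] r4c1's peers cover all but 2 ⇒ r4c1=2.
Step 17. [r2c5∈{1}] r2c5 is down to just 1 ⇒ r2c5=1.
Step 18. [r3c1∈{3}] r3c1 has the single candidate 3, so r3c1=3.
Step 19. [r6c6∈{2}] only 2 remains possible at r6c6. So r6c6=2.

Answer: 1 4 6 3 2 5 / 5 2 3 6 1 4 / 3 1 4 2 5 6 / 2 6 5 4 3 1 / 6 5 2 1 4 3 / 4 3 1 5 6 2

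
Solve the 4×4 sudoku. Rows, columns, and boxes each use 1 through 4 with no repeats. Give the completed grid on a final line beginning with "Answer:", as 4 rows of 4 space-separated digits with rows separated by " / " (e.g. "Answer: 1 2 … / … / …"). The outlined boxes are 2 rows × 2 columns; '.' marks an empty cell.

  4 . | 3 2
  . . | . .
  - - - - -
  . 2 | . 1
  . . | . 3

Step 1. [r1c2∈{1}] r1c2's peers cover all but 1, so r1c2=1.
Step 2. [r3c3∈{4}] r3c3's peers cover all but 4, so r3c3=4.
Step 3. [r3c1∈{3}] r3c1 has the single candidate 3 ⇒ r3c1=3.
Step 4. [r4c3∈{2}] only 2 remains possible at r4c3. So r4c3=2.
Step 5. [r2c1∈{2}] r2c1's peers cover all but 2 ⇒ r2c1=2.
Step 6. [r2c3∈{1}] nothing but 1 survives at r2c3, so r2c3=1.
Step 7. [r2c4∈{4}] r2c4's peers cover all but 4. So r2c4=4.
Step 8. [r4c1∈{1}] r4c1's peers cover all but 1. So r4c1=1.
Step 9. [r4c2∈{4}] r4c2 has the single candidate 4, so r4c2=4.
Step 10. [r2c2∈{3}] r2c2's peers cover all but 3. So r2c2=3.

Answer: 4 1 3 2 / 2 3 1 4 / 3 2 4 1 / 1 4 2 3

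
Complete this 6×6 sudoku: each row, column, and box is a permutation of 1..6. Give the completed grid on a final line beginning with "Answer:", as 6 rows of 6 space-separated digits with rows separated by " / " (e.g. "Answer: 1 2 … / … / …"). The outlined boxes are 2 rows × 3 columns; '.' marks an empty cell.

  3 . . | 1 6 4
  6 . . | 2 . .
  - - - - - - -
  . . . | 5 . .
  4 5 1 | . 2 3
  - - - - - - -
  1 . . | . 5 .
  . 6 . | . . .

Step 1. [r1c3∈{2,5}] across row 1, 5 lands solely at r1c3 ⇒ r1c3=5.
Step 2. [r3c3∈{2,3,6}] in col 3, 6 fits only at r3c3. So r3c3=6.
Step 3. [r2c3∈{4}] r2c3's peers cover all but 4 ⇒ r2c3=4.
Step 4. [r5c2∈{2,3,4}] col 2 places 4 nowhere but r5c2, so r5c2=4.
Step 5. [r3c1∈{2}] only 2 remains possible at r3c1, so r3c1=2.
Step 6. [r6c4∈{3,4}] r6c4 is the only open cell in col 4 admitting 4. So r6c4=4.
Step 7. [r5c4∈{3,6}] in col 4, 3 fits only at r5c4 ⇒ r5c4=3.
Step 8. [r3c6∈{1}] r3c6 has the single candidate 1, so r3c6=1.
Step 9. [r5c3∈{2}] r5c3 has the single candidate 2 ⇒ r5c3=2.
Step 10. [r5c6∈{6}] nothing but 6 survives at r5c6 ⇒ r5c6=6.
Step 11. [r2c5∈{3}] only 3 remains possible at r2c5. So r2c5=3.
Step 12. [r3c2∈{3}] only 3 remains possible at r3c2, so r3c2=3.
Step 13. [r3c5∈{4}] r3c5's peers cover all but 4 ⇒ r3c5=4.
Step 14. [r2c6∈{5}] r2c6 has the single candidate 5. So r2c6=5.
Step 15. [r6c1∈{5}] r6c1's peers cover all but 5. So r6c1=5.
Step 16. [r2c2∈{1}] r2c2's peers cover all but 1. So r2c2=1.
Step 17. [r6c6∈{2}] r6c6 has the single candidate 2. So r6c6=2.
Step 18. [r4c4∈{6}] r4c4 has the single candidate 6. So r4c4=6.
Step 19. [r6c3∈{3}] r6c3 has the single candidate 3 ⇒ r6c3=3.
Step 20. [r1c2∈{2}] r1c2 is down to just 2, so r1c2=2.
Step 21. [r6c5∈{1}] nothing but 1 survives at r6c5. So r6c5=1.

Answer: 3 2 5 1 6 4 / 6 1 4 2 3 5 / 2 3 6 5 4 1 / 4 5 1 6 2 3 / 1 4 2 3 5 6 / 5 6 3 4 1 2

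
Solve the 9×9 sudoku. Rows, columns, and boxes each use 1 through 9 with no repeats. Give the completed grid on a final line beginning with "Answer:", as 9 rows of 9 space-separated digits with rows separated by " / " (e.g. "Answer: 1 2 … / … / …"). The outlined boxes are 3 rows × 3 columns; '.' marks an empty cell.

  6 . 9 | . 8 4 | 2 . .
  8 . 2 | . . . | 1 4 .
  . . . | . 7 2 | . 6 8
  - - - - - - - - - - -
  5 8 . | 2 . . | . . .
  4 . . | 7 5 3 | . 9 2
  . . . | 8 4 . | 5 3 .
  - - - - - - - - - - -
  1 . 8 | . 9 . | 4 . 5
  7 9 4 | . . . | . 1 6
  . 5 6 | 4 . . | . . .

Step 1. [r3c1∈{3}] r3c1 is down to just 3, so r3c1=3.
Step 2. [r4c8∈{7}] nothing but 7 survives at r4c8. So r4c8=7.
Step 3. [r5c3∈{1}] r5c3 is down to just 1, so r5c3=1.
Step 4. [r9c7∈{3,7,8,9}] col 7 places 7 nowhere but r9c7. So r9c7=7.
Step 5. [r9c1∈{2}] r9c1 has the single candidate 2. So r9c1=2.
Step 6. [r8c7∈{3,8}] r8c7 is the only open cell in col 7 admitting 3 ⇒ r8c7=3.
Step 7. [r4c6∈{1,6,9}] 9 has one home in row 4: r4c6 ⇒ r4c6=9.
Step 8. [r8c4∈{5}] r8c4 is down to just 5, so r8c4=5.
Step 9. [r9c5∈{1,3}] 3 has one home in row 9: r9c5. So r9c5=3.
Step 10. [r2c2∈{7}] r2c2 is down to just 7, so r2c2=7.
Step 11. [r2c5∈{6}] r2c5 is down to just 6, so r2c5=6.
Step 12. [r6c6∈{1,6}] 6 has one home in box 5: r6c6. So r6c6=6.
Step 13. [r3c7∈{9}] r3c7 has the single candidate 9 ⇒ r3c7=9.
Step 14. [r3c4∈{1}] r3c4 has the single candidate 1 ⇒ r3c4=1.
Step 15. [r1c4∈{3}] r1c4 is down to just 3 ⇒ r1c4=3.
Step 16. [r9c6∈{1,8}] in row 9, 1 fits only at r9c6, so r9c6=1.
Step 17. [r6c9∈{1}] r6c9's peers cover all but 1 ⇒ r6c9=1.
Step 18. [r4c7∈{6}] r4c7's peers cover all but 6. So r4c7=6.
Step 19. [r7c4∈{6}] nothing but 6 survives at r7c4 ⇒ r7c4=6.
Step 20. [r1c9∈{7}] r1c9 is down to just 7, so r1c9=7.
Step 21. [r5c7∈{8}] r5c7 is down to just 8 ⇒ r5c7=8.
Step 22. [r8c6∈{8}] r8c6 has the single candidate 8. So r8c6=8.
Step 23. [r4c5∈{1}] r4c5 is down to just 1 ⇒ r4c5=1.
Step 24. [r5c2∈{6}] r5c2's peers cover all but 6 ⇒ r5c2=6.
Step 25. [r3c2∈{4}] r3c2 is down to just 4, so r3c2=4.
Step 26. [r7c8∈{2}] r7c8 is down to just 2, so r7c8=2.
Step 27. [r1c8∈{5}] r1c8 is down to just 5, so r1c8=5.
Step 28. [r6c3∈{7}] r6c3's peers cover all but 7. So r6c3=7.
Step 29. [r6c2∈{2}] only 2 remains possible at r6c2 ⇒ r6c2=2.
Step 30. [r2c6∈{5}] nothing but 5 survives at r2c6 ⇒ r2c6=5.
Step 31. [r9c8∈{8}] only 8 remains possible at r9c8 ⇒ r9c8=8.
Step 32. [r7c6∈{7}] r7c6 has the single candidate 7, so r7c6=7.
Step 33. [r8c5∈{2}] r8c5 has the single candidate 2. So r8c5=2.
Step 34. [r6c1∈{9}] only 9 remains possible at r6c1, so r6c1=9.
Step 35. [r4c9∈{4}] r4c9 is down to just 4 ⇒ r4c9=4.
Step 36. [r3c3∈{5}] only 5 remains possible at r3c3, so r3c3=5.
Step 37. [r2c9∈{3}] nothing but 3 survives at r2c9 ⇒ r2c9=3.
Step 38. [r4c3∈{3}] only 3 remains possible at r4c3. So r4c3=3.
Step 39. [r9c9∈{9}] only 9 remains possible at r9c9 ⇒ r9c9=9.
Step 40. [r7c2∈{3}] r7c2's peers cover all but 3, so r7c2=3.
Step 41. [r1c2∈{1}] r1c2 has the single candidate 1. So r1c2=1.
Step 42. [r2c4∈{9}] nothing but 9 survives at r2c4. So r2c4=9.

Answer: 6 1 9 3 8 4 2 5 7 / 8 7 2 9 6 5 1 4 3 / 3 4 5 1 7 2 9 6 8 / 5 8 3 2 1 9 6 7 4 / 4 6 1 7 5 3 8 9 2 / 9 2 7 8 4 6 5 3 1 / 1 3 8 6 9 7 4 2 5 / 7 9 4 5 2 8 3 1 6 / 2 5 6 4 3 1 7 8 9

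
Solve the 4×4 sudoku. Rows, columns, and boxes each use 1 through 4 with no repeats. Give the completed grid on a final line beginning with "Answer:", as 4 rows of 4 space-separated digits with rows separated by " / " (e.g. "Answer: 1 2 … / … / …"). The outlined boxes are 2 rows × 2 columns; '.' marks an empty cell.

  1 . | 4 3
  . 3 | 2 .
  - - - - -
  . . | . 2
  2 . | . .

Step 1. [r4c3∈{1,3}] across row 4, 3 lands solely at r4c3 ⇒ r4c3=3.
Step 2. [r3c3∈{1}] r3c3's peers cover all but 1. So r3c3=1.
Step 3. [r3c2∈{4}] r3c2 is down to just 4, so r3c2=4.
Step 4. [r4c4∈{4}] nothing but 4 survives at r4c4, so r4c4=4.
Step 5. [r4c2∈{1}] nothing but 1 survives at r4c2, so r4c2=1.
Step 6. [r3c1∈{3}] r3c1 is down to just 3 ⇒ r3c1=3.
Step 7. [r1c2∈{2}] nothing but 2 survives at r1c2. So r1c2=2.
Step 8. [r2c1∈{4}] only 4 remains possible at r2c1, so r2c1=4.
Step 9. [r2c4∈{1}] r2c4 has the single candidate 1 ⇒ r2c4=1.

Answer: 1 2 4 3 / 4 3 2 1 / 3 4 1 2 / 2 1 3 4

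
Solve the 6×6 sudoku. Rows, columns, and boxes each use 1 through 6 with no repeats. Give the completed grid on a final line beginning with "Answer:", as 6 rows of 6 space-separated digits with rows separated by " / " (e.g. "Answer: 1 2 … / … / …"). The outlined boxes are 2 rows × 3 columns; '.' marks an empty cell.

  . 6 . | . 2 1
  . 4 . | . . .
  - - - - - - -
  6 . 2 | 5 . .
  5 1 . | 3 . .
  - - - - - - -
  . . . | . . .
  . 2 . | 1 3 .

Step 1. [r5c2∈{3,5}] in col 2, 5 fits only at r5c2. So r5c2=5.
Step 2. [r3c6∈{4}] nothing but 4 survives at r3c6 ⇒ r3c6=4.
Step 3. [r5c5∈{4,6}] in col 5, 4 fits only at r5c5 ⇒ r5c5=4.
Step 4. [r1c1∈{3}] only 3 remains possible at r1c1, so r1c1=3.
Step 5. [r2c5∈{5,6}] col 5 places 5 nowhere but r2c5. So r2c5=5.
Step 6. [r5c3∈{1,3,6}] 3 has one home in row 5: r5c3. So r5c3=3.
Step 7. [r4c6∈{2,6}] row 4 places 2 nowhere but r4c6, so r4c6=2.
Step 8. [r5c6∈{6}] r5c6 has the single candidate 6, so r5c6=6.
Step 9. [r6c1∈{4}] nothing but 4 survives at r6c1, so r6c1=4.
Step 10. [r2c3∈{1}] r2c3 is down to just 1, so r2c3=1.
Step 11. [r1c3∈{5}] r1c3 is down to just 5 ⇒ r1c3=5.
Step 12. [r2c1∈{2}] r2c1 is down to just 2 ⇒ r2c1=2.
Step 13. [r3c5∈{1}] r3c5's peers cover all but 1 ⇒ r3c5=1.
Step 14. [r2c6∈{3}] nothing but 3 survives at r2c6 ⇒ r2c6=3.
Step 15. [r6c3∈{6}] r6c3's peers cover all but 6. So r6c3=6.
Step 16. [r1c4∈{4}] r1c4's peers cover all but 4, so r1c4=4.
Step 17. [r3c2∈{3}] only 3 remains possible at r3c2. So r3c2=3.
Step 18. [r2c4∈{6}] r2c4 has the single candidate 6, so r2c4=6.
Step 19. [r5c4∈{2}] only 2 remains possible at r5c4 ⇒ r5c4=2.
Step 20. [r4c5∈{6}] r4c5's peers cover all but 6 ⇒ r4c5=6.
Step 21. [r6c6∈{5}] r6c6 is down to just 5 ⇒ r6c6=5.
Step 22. [r5c1∈{1}] only 1 remains possible at r5c1. So r5c1=1.
Step 23. [r4c3∈{4}] r4c3's peers cover all but 4. So r4c3=4.

Answer: 3 6 5 4 2 1 / 2 4 1 6 5 3 / 6 3 2 5 1 4 / 5 1 4 3 6 2 / 1 5 3 2 4 6 / 4 2 6 1 3 5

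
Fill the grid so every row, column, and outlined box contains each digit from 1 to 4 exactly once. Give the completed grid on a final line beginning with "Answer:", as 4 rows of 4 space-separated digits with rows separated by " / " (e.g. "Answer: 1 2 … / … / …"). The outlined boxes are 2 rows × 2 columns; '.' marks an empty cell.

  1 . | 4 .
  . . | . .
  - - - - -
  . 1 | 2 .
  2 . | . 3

Step 1. [r1c2∈{2,3}] r1c2 is the only open cell in row 1 admitting 3. So r1c2=3.
Step 2. [r4c2∈{4}] nothing but 4 survives at r4c2, so r4c2=4.
Step 3. [r2c4∈{1,2}] r2c4 is the only open cell in col 4 admitting 1 ⇒ r2c4=1.
Step 4. [r2c2∈{2}] r2c2 is down to just 2, so r2c2=2.
Step 5. [r3c1∈{3}] r3c1 is down to just 3 ⇒ r3c1=3.
Step 6. [r2c1∈{4}] r2c1's peers cover all but 4. So r2c1=4.
Step 7. [r4c3∈{1}] r4c3 has the single candidate 1, so r4c3=1.
Step 8. [r2c3∈{3}] r2c3 is down to just 3, so r2c3=3.
Step 9. [r1c4∈{2}] r1c4's peers cover all but 2, so r1c4=2.
Step 10. [r3c4∈{4}] r3c4's peers cover all but 4 ⇒ r3c4=4.

Answer: 1 3 4 2 / 4 2 3 1 / 3 1 2 4 / 2 4 1 3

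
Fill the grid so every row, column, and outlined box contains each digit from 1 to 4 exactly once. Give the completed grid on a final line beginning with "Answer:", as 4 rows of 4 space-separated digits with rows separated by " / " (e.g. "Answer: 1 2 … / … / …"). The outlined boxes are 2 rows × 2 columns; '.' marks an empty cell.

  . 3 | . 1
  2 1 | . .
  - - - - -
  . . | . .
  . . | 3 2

Step 1. [r3c4∈{4}] only 4 remains possible at r3c4 ⇒ r3c4=4.
Step 2. [r4c1∈{1,4}] r4c1 is the only open cell in row 4 admitting 1 ⇒ r4c1=1.
Step 3. [r2c3∈{4}] r2c3 has the single candidate 4. So r2c3=4.
Step 4. [r3c2∈{2}] only 2 remains possible at r3c2 ⇒ r3c2=2.
Step 5. [r4c2∈{4}] r4c2's peers cover all but 4. So r4c2=4.
Step 6. [r1c1∈{4}] r1c1 is down to just 4 ⇒ r1c1=4.
Step 7. [r3c3∈{1}] r3c3's peers cover all but 1 ⇒ r3c3=1.
Step 8. [r1c3∈{2}] nothing but 2 survives at r1c3 ⇒ r1c3=2.
Step 9. [r2c4∈{3}] only 3 remains possible at r2c4, so r2c4=3.
Step 10. [r3c1∈{3}] nothing but 3 survives at r3c1, so r3c1=3.

Answer: 4 3 2 1 / 2 1 4 3 / 3 2 1 4 / 1 4 3 2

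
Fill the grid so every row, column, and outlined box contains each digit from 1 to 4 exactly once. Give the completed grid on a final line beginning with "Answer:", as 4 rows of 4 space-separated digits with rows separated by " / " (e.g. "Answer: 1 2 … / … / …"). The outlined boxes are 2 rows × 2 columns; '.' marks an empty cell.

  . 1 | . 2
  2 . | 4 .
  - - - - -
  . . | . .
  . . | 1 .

Step 1. [r2c2∈{3}] only 3 remains possible at r2c2 ⇒ r2c2=3.
Step 2. [r3c3∈{2,3}] in col 3, 2 fits only at r3c3 ⇒ r3c3=2.
Step 3. [r3c2∈{4}] r3c2 has the single candidate 4, so r3c2=4.
Step 4. [r4c1∈{3}] nothing but 3 survives at r4c1, so r4c1=3.
Step 5. [r4c4∈{4}] r4c4 is down to just 4. So r4c4=4.
Step 6. [r1c3∈{3}] r1c3 is down to just 3, so r1c3=3.
Step 7. [r2c4∈{1}] r2c4's peers cover all but 1, so r2c4=1.
Step 8. [r1c1∈{4}] only 4 remains possible at r1c1 ⇒ r1c1=4.
Step 9. [r3c4∈{3}] only 3 remains possible at r3c4. So r3c4=3.
Step 10. [r3c1∈{1}] r3c1 is down to just 1. So r3c1=1.
Step 11. [r4c2∈{2}] r4c2's peers cover all but 2. So r4c2=2.

Answer: 4 1 3 2 / 2 3 4 1 / 1 4 2 3 / 3 2 1 4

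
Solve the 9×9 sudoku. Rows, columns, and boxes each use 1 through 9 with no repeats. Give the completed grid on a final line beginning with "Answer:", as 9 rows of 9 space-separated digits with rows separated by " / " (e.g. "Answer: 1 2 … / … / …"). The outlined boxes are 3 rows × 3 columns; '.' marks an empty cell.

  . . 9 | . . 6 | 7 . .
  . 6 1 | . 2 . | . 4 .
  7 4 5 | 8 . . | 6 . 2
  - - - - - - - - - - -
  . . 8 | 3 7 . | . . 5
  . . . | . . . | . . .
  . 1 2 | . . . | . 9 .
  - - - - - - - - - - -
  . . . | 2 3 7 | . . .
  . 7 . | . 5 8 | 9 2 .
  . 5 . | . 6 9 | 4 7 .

Step 1. [r8c4∈{1,4}] in box 8, 4 fits only at r8c4. So r8c4=4.
Step 2. [r6c9∈{3,4,6,7,8}] across row 6, 7 lands solely at r6c9 ⇒ r6c9=7.
Step 3. [r5c9∈{1,3,4,6,8}] across col 9, 4 lands solely at r5c9, so r5c9=4.
Step 4. [r9c3∈{3}] r9c3 is down to just 3. So r9c3=3.
Step 5. [r8c3∈{6}] r8c3 has the single candidate 6, so r8c3=6.
Step 6. [r4c2∈{9}] nothing but 9 survives at r4c2 ⇒ r4c2=9.
Step 7. [r7c2∈{8}] r7c2's peers cover all but 8, so r7c2=8.
Step 8. [r5c2∈{3}] r5c2 has the single candidate 3, so r5c2=3.
Step 9. [r9c4∈{1}] r9c4 has the single candidate 1 ⇒ r9c4=1.
Step 10. [r1c4∈{5}] nothing but 5 survives at r1c4 ⇒ r1c4=5.
Step 11. [r2c6∈{3}] r2c6's peers cover all but 3 ⇒ r2c6=3.
Step 12. [r3c6∈{1}] nothing but 1 survives at r3c6 ⇒ r3c6=1.
Step 13. [r1c1∈{2,3,8}] in col 1, 3 fits only at r1c1 ⇒ r1c1=3.
Step 14. [r5c5∈{1,8,9}] 1 has one home in col 5: r5c5, so r5c5=1.
Step 15. [r7c8∈{1,5,6}] 5 has one home in col 8: r7c8. So r7c8=5.
Step 16. [r7c7∈{1}] only 1 remains possible at r7c7, so r7c7=1.
Step 17. [r4c8∈{1,6}] r4c8 is the only open cell in row 4 admitting 1 ⇒ r4c8=1.
Step 18. [r1c8∈{8}] only 8 remains possible at r1c8 ⇒ r1c8=8.
Step 19. [r4c1∈{4,6}] in row 4, 6 fits only at r4c1 ⇒ r4c1=6.
Step 20. [r6c1∈{4,5}] box 4 places 4 nowhere but r6c1, so r6c1=4.
Step 21. [r5c7∈{2,8}] across row 5, 8 lands solely at r5c7, so r5c7=8.
Step 22. [r5c6∈{2,5}] row 5 places 2 nowhere but r5c6, so r5c6=2.
Step 23. [r5c4∈{6,9}] across row 5, 9 lands solely at r5c4, so r5c4=9.
Step 24. [r3c5∈{9}] r3c5 is down to just 9 ⇒ r3c5=9.
Step 25. [r1c2∈{2}] only 2 remains possible at r1c2. So r1c2=2.
Step 26. [r3c8∈{3}] r3c8's peers cover all but 3, so r3c8=3.
Step 27. [r2c9∈{9}] nothing but 9 survives at r2c9. So r2c9=9.
Step 28. [r2c7∈{5}] r2c7 is down to just 5 ⇒ r2c7=5.
Step 29. [r4c7∈{2}] r4c7 is down to just 2, so r4c7=2.
Step 30. [r7c3∈{4}] r7c3 is down to just 4 ⇒ r7c3=4.
Step 31. [r5c8∈{6}] r5c8 is down to just 6. So r5c8=6.
Step 32. [r6c4∈{6}] nothing but 6 survives at r6c4 ⇒ r6c4=6.
Step 33. [r2c1∈{8}] r2c1 is down to just 8 ⇒ r2c1=8.
Step 34. [r5c3∈{7}] only 7 remains possible at r5c3, so r5c3=7.
Step 35. [r1c5∈{4}] nothing but 4 survives at r1c5. So r1c5=4.
Step 36. [r6c6∈{5}] nothing but 5 survives at r6c6, so r6c6=5.
Step 37. [r7c1∈{9}] r7c1 has the single candidate 9, so r7c1=9.
Step 38. [r4c6∈{4}] r4c6's peers cover all but 4 ⇒ r4c6=4.
Step 39. [r6c7∈{3}] r6c7's peers cover all but 3, so r6c7=3.
Step 40. [r6c5∈{8}] only 8 remains possible at r6c5. So r6c5=8.
Step 41. [r9c1∈{2}] nothing but 2 survives at r9c1, so r9c1=2.
Step 42. [r1c9∈{1}] nothing but 1 survives at r1c9 ⇒ r1c9=1.
Step 43. [r7c9∈{6}] r7c9 has the single candidate 6 ⇒ r7c9=6.
Step 44. [r8c1∈{1}] r8c1's peers cover all but 1 ⇒ r8c1=1.
Step 45. [r9c9∈{8}] nothing but 8 survives at r9c9. So r9c9=8.
Step 46. [r5c1∈{5}] r5c1's peers cover all but 5 ⇒ r5c1=5.
Step 47. [r2c4∈{7}] only 7 remains possible at r2c4, so r2c4=7.
Step 48. [r8c9∈{3}] r8c9's peers cover all but 3 ⇒ r8c9=3.

Answer: 3 2 9 5 4 6 7 8 1 / 8 6 1 7 2 3 5 4 9 / 7 4 5 8 9 1 6 3 2 / 6 9 8 3 7 4 2 1 5 / 5 3 7 9 1 2 8 6 4 / 4 1 2 6 8 5 3 9 7 / 9 8 4 2 3 7 1 5 6 / 1 7 6 4 5 8 9 2 3 / 2 5 3 1 6 9 4 7 8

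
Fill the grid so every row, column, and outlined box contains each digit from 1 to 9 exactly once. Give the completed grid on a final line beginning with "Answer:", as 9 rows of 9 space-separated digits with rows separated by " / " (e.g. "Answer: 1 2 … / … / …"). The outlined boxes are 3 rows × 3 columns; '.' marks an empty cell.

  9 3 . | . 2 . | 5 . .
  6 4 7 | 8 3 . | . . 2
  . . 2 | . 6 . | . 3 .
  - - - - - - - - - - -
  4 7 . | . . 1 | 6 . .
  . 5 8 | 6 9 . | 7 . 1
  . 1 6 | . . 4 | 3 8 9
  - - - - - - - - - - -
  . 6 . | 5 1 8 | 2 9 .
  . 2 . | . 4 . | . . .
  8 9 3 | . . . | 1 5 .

Step 1. [r1c6∈{7}] r1c6 has the single candidate 7, so r1c6=7.
Step 2. [r3c7∈{4,8,9}] in col 7, 4 fits only at r3c7 ⇒ r3c7=4.
Step 3. [r8c8∈{6,7}] 7 has one home in col 8: r8c8 ⇒ r8c8=7.
Step 4. [r1c3∈{1}] r1c3 has the single candidate 1. So r1c3=1.
Step 5. [r1c9∈{6,8}] r1c9 is the only open cell in row 1 admitting 8 ⇒ r1c9=8.
Step 6. [r4c4∈{2,3}] across row 4, 3 lands solely at r4c4, so r4c4=3.
Step 7. [r5c6∈{2}] r5c6 is down to just 2. So r5c6=2.
Step 8. [r8c6∈{3,6,9}] col 6 places 3 nowhere but r8c6 ⇒ r8c6=3.
Step 9. [r2c6∈{5,9}] row 2 places 5 nowhere but r2c6, so r2c6=5.
Step 10. [r6c5∈{5,7}] in row 6, 5 fits only at r6c5. So r6c5=5.
Step 11. [r9c9∈{4,6}] 4 has one home in row 9: r9c9 ⇒ r9c9=4.
Step 12. [r6c4∈{7}] r6c4 has the single candidate 7, so r6c4=7.
Step 13. [r8c3∈{5}] r8c3 is down to just 5. So r8c3=5.
Step 14. [r8c4∈{9}] r8c4 has the single candidate 9. So r8c4=9.
Step 15. [r3c4∈{1}] r3c4 has the single candidate 1. So r3c4=1.
Step 16. [r9c5∈{7}] nothing but 7 survives at r9c5. So r9c5=7.
Step 17. [r9c6∈{6}] r9c6's peers cover all but 6 ⇒ r9c6=6.
Step 18. [r7c1∈{7}] nothing but 7 survives at r7c1. So r7c1=7.
Step 19. [r3c6∈{9}] r3c6 has the single candidate 9, so r3c6=9.
Step 20. [r2c8∈{1}] r2c8 is down to just 1 ⇒ r2c8=1.
Step 21. [r3c1∈{5}] r3c1 is down to just 5. So r3c1=5.
Step 22. [r6c1∈{2}] nothing but 2 survives at r6c1, so r6c1=2.
Step 23. [r1c4∈{4}] only 4 remains possible at r1c4 ⇒ r1c4=4.
Step 24. [r2c7∈{9}] nothing but 9 survives at r2c7, so r2c7=9.
Step 25. [r8c1∈{1}] nothing but 1 survives at r8c1 ⇒ r8c1=1.
Step 26. [r3c2∈{8}] r3c2 has the single candidate 8 ⇒ r3c2=8.
Step 27. [r7c9∈{3}] nothing but 3 survives at r7c9. So r7c9=3.
Step 28. [r3c9∈{7}] r3c9 has the single candidate 7, so r3c9=7.
Step 29. [r9c4∈{2}] only 2 remains possible at r9c4 ⇒ r9c4=2.
Step 30. [r4c3∈{9}] r4c3's peers cover all but 9 ⇒ r4c3=9.
Step 31. [r8c9∈{6}] r8c9 has the single candidate 6. So r8c9=6.
Step 32. [r4c9∈{5}] r4c9's peers cover all but 5. So r4c9=5.
Step 33. [r5c8∈{4}] only 4 remains possible at r5c8. So r5c8=4.
Step 34. [r4c8∈{2}] r4c8 is down to just 2, so r4c8=2.
Step 35. [r5c1∈{3}] r5c1 is down to just 3, so r5c1=3.
Step 36. [r1c8∈{6}] r1c8 is down to just 6, so r1c8=6.
Step 37. [r7c3∈{4}] r7c3 is down to just 4 ⇒ r7c3=4.
Step 38. [r8c7∈{8}] nothing but 8 survives at r8c7. So r8c7=8.
Step 39. [r4c5∈{8}] r4c5 is down to just 8. So r4c5=8.

Answer: 9 3 1 4 2 7 5 6 8 / 6 4 7 8 3 5 9 1 2 / 5 8 2 1 6 9 4 3 7 / 4 7 9 3 8 1 6 2 5 / 3 5 8 6 9 2 7 4 1 / 2 1 6 7 5 4 3 8 9 / 7 6 4 5 1 8 2 9 3 / 1 2 5 9 4 3 8 7 6 / 8 9 3 2 7 6 1 5 4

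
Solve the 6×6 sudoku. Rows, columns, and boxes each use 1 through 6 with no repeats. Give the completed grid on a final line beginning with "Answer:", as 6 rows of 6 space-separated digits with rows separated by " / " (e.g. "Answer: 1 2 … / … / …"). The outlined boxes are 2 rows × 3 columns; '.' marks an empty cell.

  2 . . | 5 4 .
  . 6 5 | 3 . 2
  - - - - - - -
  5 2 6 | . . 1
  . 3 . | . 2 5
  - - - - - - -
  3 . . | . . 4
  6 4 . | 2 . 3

Step 1. [r5c4∈{1,6}] across col 4, 1 lands solely at r5c4 ⇒ r5c4=1.
Step 2. [r4c3∈{1,4}] 4 has one home in col 3: r4c3 ⇒ r4c3=4.
Step 3. [r1c2∈{1}] nothing but 1 survives at r1c2, so r1c2=1.
Step 4. [r5c2∈{5}] r5c2's peers cover all but 5, so r5c2=5.
Step 5. [r5c3∈{2}] only 2 remains possible at r5c3, so r5c3=2.
Step 6. [r1c6∈{6}] r1c6 is down to just 6 ⇒ r1c6=6.
Step 7. [r2c1∈{4}] only 4 remains possible at r2c1 ⇒ r2c1=4.
Step 8. [r3c5∈{3}] only 3 remains possible at r3c5, so r3c5=3.
Step 9. [r2c5∈{1}] only 1 remains possible at r2c5 ⇒ r2c5=1.
Step 10. [r5c5∈{6}] r5c5 has the single candidate 6. So r5c5=6.
Step 11. [r4c1∈{1}] r4c1 has the single candidate 1. So r4c1=1.
Step 12. [r6c5∈{5}] only 5 remains possible at r6c5 ⇒ r6c5=5.
Step 13. [r4c4∈{6}] r4c4 is down to just 6 ⇒ r4c4=6.
Step 14. [r3c4∈{4}] nothing but 4 survives at r3c4. So r3c4=4.
Step 15. [r6c3∈{1}] r6c3's peers cover all but 1. So r6c3=1.
Step 16. [r1c3∈{3}] r1c3 is down to just 3. So r1c3=3.

Answer: 2 1 3 5 4 6 / 4 6 5 3 1 2 / 5 2 6 4 3 1 / 1 3 4 6 2 5 / 3 5 2 1 6 4 / 6 4 1 2 5 3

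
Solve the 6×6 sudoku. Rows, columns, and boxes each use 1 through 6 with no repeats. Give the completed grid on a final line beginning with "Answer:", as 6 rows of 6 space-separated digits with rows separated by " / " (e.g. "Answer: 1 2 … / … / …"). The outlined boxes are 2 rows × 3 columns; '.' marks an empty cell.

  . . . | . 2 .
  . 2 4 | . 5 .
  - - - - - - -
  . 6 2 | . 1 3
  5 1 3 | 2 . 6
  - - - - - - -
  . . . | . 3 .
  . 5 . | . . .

Step 1. [r6c1∈{1,2,3,4,6}] in row 6, 3 fits only at r6c1 ⇒ r6c1=3.
Step 2. [r2c6∈{1}] r2c6's peers cover all but 1. So r2c6=1.
Step 3. [r6c5∈{4,6}] across col 5, 6 lands solely at r6c5. So r6c5=6.
Step 4. [r2c1∈{6}] r2c1 is down to just 6 ⇒ r2c1=6.
Step 5. [r6c3∈{1}] r6c3 is down to just 1, so r6c3=1.
Step 6. [r6c4∈{4}] r6c4 is down to just 4 ⇒ r6c4=4.
Step 7. [r5c1∈{2,4}] r5c1 is the only open cell in col 1 admitting 2 ⇒ r5c1=2.
Step 8. [r1c2∈{3}] r1c2's peers cover all but 3 ⇒ r1c2=3.
Step 9. [r3c4∈{5}] nothing but 5 survives at r3c4. So r3c4=5.
Step 10. [r1c1∈{1}] r1c1 is down to just 1 ⇒ r1c1=1.
Step 11. [r1c4∈{6}] r1c4 is down to just 6 ⇒ r1c4=6.
Step 12. [r2c4∈{3}] nothing but 3 survives at r2c4. So r2c4=3.
Step 13. [r4c5∈{4}] r4c5's peers cover all but 4 ⇒ r4c5=4.
Step 14. [r5c6∈{5}] nothing but 5 survives at r5c6 ⇒ r5c6=5.
Step 15. [r5c4∈{1}] only 1 remains possible at r5c4 ⇒ r5c4=1.
Step 16. [r1c3∈{5}] r1c3 has the single candidate 5. So r1c3=5.
Step 17. [r3c1∈{4}] r3c1 has the single candidate 4 ⇒ r3c1=4.
Step 18. [r5c2∈{4}] r5c2 has the single candidate 4. So r5c2=4.
Step 19. [r5c3∈{6}] r5c3's peers cover all but 6. So r5c3=6.
Step 20. [r6c6∈{2}] only 2 remains possible at r6c6. So r6c6=2.
Step 21. [r1c6∈{4}] r1c6's peers cover all but 4, so r1c6=4.

Answer: 1 3 5 6 2 4 / 6 2 4 3 5 1 / 4 6 2 5 1 3 / 5 1 3 2 4 6 / 2 4 6 1 3 5 / 3 5 1 4 6 2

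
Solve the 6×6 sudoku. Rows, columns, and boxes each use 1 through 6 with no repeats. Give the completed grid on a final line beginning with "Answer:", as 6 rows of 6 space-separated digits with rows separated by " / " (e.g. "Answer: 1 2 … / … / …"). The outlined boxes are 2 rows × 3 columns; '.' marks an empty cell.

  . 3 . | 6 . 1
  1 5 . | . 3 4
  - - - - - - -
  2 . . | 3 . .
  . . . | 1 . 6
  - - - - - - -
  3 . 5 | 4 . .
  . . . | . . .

Step 1. [r4c2∈{4}] r4c2 has the single candidate 4. So r4c2=4.
Step 2. [r5c6∈{2}] nothing but 2 survives at r5c6. So r5c6=2.
Step 3. [r6c1∈{4,6}] in col 1, 6 fits only at r6c1 ⇒ r6c1=6.
Step 4. [r1c5∈{2,5}] row 1 places 5 nowhere but r1c5. So r1c5=5.
Step 5. [r5c2∈{1}] nothing but 1 survives at r5c2, so r5c2=1.
Step 6. [r1c3∈{2,4}] across row 1, 2 lands solely at r1c3. So r1c3=2.
Step 7. [r6c4∈{5}] r6c4 has the single candidate 5. So r6c4=5.
Step 8. [r3c2∈{6}] r3c2's peers cover all but 6. So r3c2=6.
Step 9. [r2c3∈{6}] r2c3's peers cover all but 6 ⇒ r2c3=6.
Step 10. [r6c3∈{4}] r6c3's peers cover all but 4. So r6c3=4.
Step 11. [r4c1∈{5}] r4c1 has the single candidate 5 ⇒ r4c1=5.
Step 12. [r6c2∈{2}] r6c2 has the single candidate 2 ⇒ r6c2=2.
Step 13. [r3c3∈{1}] nothing but 1 survives at r3c3 ⇒ r3c3=1.
Step 14. [r2c4∈{2}] nothing but 2 survives at r2c4. So r2c4=2.
Step 15. [r3c5∈{4}] r3c5 is down to just 4 ⇒ r3c5=4.
Step 16. [r6c5∈{1}] nothing but 1 survives at r6c5 ⇒ r6c5=1.
Step 17. [r1c1∈{4}] r1c1 has the single candidate 4. So r1c1=4.
Step 18. [r4c5∈{2}] r4c5's peers cover all but 2. So r4c5=2.
Step 19. [r4c3∈{3}] only 3 remains possible at r4c3. So r4c3=3.
Step 20. [r5c5∈{6}] only 6 remains possible at r5c5 ⇒ r5c5=6.
Step 21. [r3c6∈{5}] nothing but 5 survives at r3c6 ⇒ r3c6=5.
Step 22. [r6c6∈{3}] r6c6 has the single candidate 3. So r6c6=3.

Answer: 4 3 2 6 5 1 / 1 5 6 2 3 4 / 2 6 1 3 4 5 / 5 4 3 1 2 6 / 3 1 5 4 6 2 / 6 2 4 5 1 3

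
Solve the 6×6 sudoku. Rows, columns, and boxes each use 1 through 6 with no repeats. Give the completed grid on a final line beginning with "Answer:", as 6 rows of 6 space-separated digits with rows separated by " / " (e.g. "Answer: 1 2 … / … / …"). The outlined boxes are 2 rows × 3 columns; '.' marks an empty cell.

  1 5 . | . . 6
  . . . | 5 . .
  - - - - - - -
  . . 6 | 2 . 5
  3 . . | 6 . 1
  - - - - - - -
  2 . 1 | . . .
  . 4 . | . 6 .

Step 1. [r4c5∈{4}] only 4 remains possible at r4c5 ⇒ r4c5=4.
Step 2. [r3c5∈{3}] r3c5's peers cover all but 3 ⇒ r3c5=3.
Step 3. [r1c5∈{2}] r1c5 is down to just 2. So r1c5=2.
Step 4. [r2c1∈{4,6}] 6 has one home in col 1: r2c1, so r2c1=6.
Step 5. [r4c2∈{2}] r4c2 has the single candidate 2, so r4c2=2.
Step 6. [r2c2∈{3}] r2c2 has the single candidate 3. So r2c2=3.
Step 7. [r6c3∈{3,5}] col 3 places 3 nowhere but r6c3, so r6c3=3.
Step 8. [r2c6∈{4}] only 4 remains possible at r2c6. So r2c6=4.
Step 9. [r5c6∈{3}] only 3 remains possible at r5c6. So r5c6=3.
Step 10. [r1c4∈{3}] r1c4 is down to just 3. So r1c4=3.
Step 11. [r2c3∈{2}] only 2 remains possible at r2c3. So r2c3=2.
Step 12. [r6c4∈{1}] only 1 remains possible at r6c4, so r6c4=1.
Step 13. [r5c2∈{6}] only 6 remains possible at r5c2, so r5c2=6.
Step 14. [r5c4∈{4}] r5c4's peers cover all but 4. So r5c4=4.
Step 15. [r6c1∈{5}] only 5 remains possible at r6c1. So r6c1=5.
Step 16. [r3c1∈{4}] r3c1 is down to just 4, so r3c1=4.
Step 17. [r4c3∈{5}] r4c3's peers cover all but 5, so r4c3=5.
Step 18. [r5c5∈{5}] only 5 remains possible at r5c5, so r5c5=5.
Step 19. [r3c2∈{1}] r3c2 has the single candidate 1. So r3c2=1.
Step 20. [r1c3∈{4}] r1c3 has the single candidate 4. So r1c3=4.
Step 21. [r2c5∈{1}] r2c5 has the single candidate 1 ⇒ r2c5=1.
Step 22. [r6c6∈{2}] only 2 remains possible at r6c6 ⇒ r6c6=2.

Answer: 1 5 4 3 2 6 / 6 3 2 5 1 4 / 4 1 6 2 3 5 / 3 2 5 6 4 1 / 2 6 1 4 5 3 / 5 4 3 1 6 2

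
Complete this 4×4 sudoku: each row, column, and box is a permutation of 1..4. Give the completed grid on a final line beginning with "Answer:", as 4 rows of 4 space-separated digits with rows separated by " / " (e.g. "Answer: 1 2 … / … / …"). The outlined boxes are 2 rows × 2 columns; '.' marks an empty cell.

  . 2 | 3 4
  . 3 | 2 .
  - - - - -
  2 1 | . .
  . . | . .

Step 1. [r2c1∈{1,4}] across row 2, 4 lands solely at r2c1 ⇒ r2c1=4.
Step 2. [r4c3∈{1,4}] across col 3, 1 lands solely at r4c3. So r4c3=1.
Step 3. [r4c4∈{2,3}] 2 has one home in row 4: r4c4. So r4c4=2.
Step 4. [r3c3∈{4}] r3c3 has the single candidate 4, so r3c3=4.
Step 5. [r1c1∈{1}] nothing but 1 survives at r1c1 ⇒ r1c1=1.
Step 6. [r4c1∈{3}] nothing but 3 survives at r4c1 ⇒ r4c1=3.
Step 7. [r2c4∈{1}] r2c4 is down to just 1, so r2c4=1.
Step 8. [r4c2∈{4}] only 4 remains possible at r4c2. So r4c2=4.
Step 9. [r3c4∈{3}] r3c4 has the single candidate 3. So r3c4=3.

Answer: 1 2 3 4 / 4 3 2 1 / 2 1 4 3 / 3 4 1 2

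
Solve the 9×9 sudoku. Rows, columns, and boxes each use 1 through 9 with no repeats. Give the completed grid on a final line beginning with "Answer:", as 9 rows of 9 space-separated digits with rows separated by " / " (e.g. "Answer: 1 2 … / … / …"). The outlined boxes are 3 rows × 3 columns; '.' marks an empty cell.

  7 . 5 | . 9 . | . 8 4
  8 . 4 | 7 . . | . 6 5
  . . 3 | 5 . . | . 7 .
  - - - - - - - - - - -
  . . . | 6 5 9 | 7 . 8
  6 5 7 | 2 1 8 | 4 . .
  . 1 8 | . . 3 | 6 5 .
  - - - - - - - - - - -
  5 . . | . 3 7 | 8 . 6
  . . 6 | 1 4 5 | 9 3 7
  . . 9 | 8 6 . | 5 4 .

Step 1. [r8c1∈{2}] r8c1 has the single candidate 2. So r8c1=2.
Step 2. [r2c5∈{2}] r2c5 has the single candidate 2, so r2c5=2.
Step 3. [r3c9∈{1,2,9}] r3c9 is the only open cell in box 3 admitting 9, so r3c9=9.
Step 4. [r2c6∈{1}] only 1 remains possible at r2c6. So r2c6=1.
Step 5. [r9c9∈{1,2}] col 9 places 1 nowhere but r9c9 ⇒ r9c9=1.
Step 6. [r1c7∈{1,2,3}] r1c7 is the only open cell in row 1 admitting 1, so r1c7=1.
Step 7. [r1c2∈{2,6}] 2 has one home in row 1: r1c2, so r1c2=2.
Step 8. [r9c1∈{3}] only 3 remains possible at r9c1. So r9c1=3.
Step 9. [r4c1∈{4}] only 4 remains possible at r4c1. So r4c1=4.
Step 10. [r3c6∈{4,6}] r3c6 is the only open cell in row 3 admitting 4, so r3c6=4.
Step 11. [r4c8∈{1,2}] r4c8 is the only open cell in row 4 admitting 1. So r4c8=1.
Step 12. [r1c6∈{6}] r1c6 has the single candidate 6 ⇒ r1c6=6.
Step 13. [r5c9∈{3}] r5c9's peers cover all but 3, so r5c9=3.
Step 14. [r6c4∈{4}] only 4 remains possible at r6c4. So r6c4=4.
Step 15. [r8c2∈{8}] only 8 remains possible at r8c2, so r8c2=8.
Step 16. [r3c1∈{1}] r3c1's peers cover all but 1. So r3c1=1.
Step 17. [r1c4∈{3}] r1c4 has the single candidate 3. So r1c4=3.
Step 18. [r3c5∈{8}] r3c5 has the single candidate 8. So r3c5=8.
Step 19. [r3c7∈{2}] r3c7 has the single candidate 2, so r3c7=2.
Step 20. [r4c3∈{2}] r4c3 is down to just 2, so r4c3=2.
Step 21. [r7c2∈{4}] r7c2 has the single candidate 4 ⇒ r7c2=4.
Step 22. [r3c2∈{6}] r3c2 has the single candidate 6. So r3c2=6.
Step 23. [r4c2∈{3}] r4c2 is down to just 3 ⇒ r4c2=3.
Step 24. [r2c7∈{3}] only 3 remains possible at r2c7 ⇒ r2c7=3.
Step 25. [r9c2∈{7}] r9c2 is down to just 7 ⇒ r9c2=7.
Step 26. [r5c8∈{9}] only 9 remains possible at r5c8, so r5c8=9.
Step 27. [r6c9∈{2}] only 2 remains possible at r6c9 ⇒ r6c9=2.
Step 28. [r6c5∈{7}] r6c5 has the single candidate 7. So r6c5=7.
Step 29. [r7c8∈{2}] r7c8 has the single candidate 2 ⇒ r7c8=2.
Step 30. [r9c6∈{2}] only 2 remains possible at r9c6, so r9c6=2.
Step 31. [r6c1∈{9}] r6c1's peers cover all but 9 ⇒ r6c1=9.
Step 32. [r7c4∈{9}] nothing but 9 survives at r7c4 ⇒ r7c4=9.
Step 33. [r7c3∈{1}] r7c3 is down to just 1, so r7c3=1.
Step 34. [r2c2∈{9}] nothing but 9 survives at r2c2, so r2c2=9.

Answer: 7 2 5 3 9 6 1 8 4 / 8 9 4 7 2 1 3 6 5 / 1 6 3 5 8 4 2 7 9 / 4 3 2 6 5 9 7 1 8 / 6 5 7 2 1 8 4 9 3 / 9 1 8 4 7 3 6 5 2 / 5 4 1 9 3 7 8 2 6 / 2 8 6 1 4 5 9 3 7 / 3 7 9 8 6 2 5 4 1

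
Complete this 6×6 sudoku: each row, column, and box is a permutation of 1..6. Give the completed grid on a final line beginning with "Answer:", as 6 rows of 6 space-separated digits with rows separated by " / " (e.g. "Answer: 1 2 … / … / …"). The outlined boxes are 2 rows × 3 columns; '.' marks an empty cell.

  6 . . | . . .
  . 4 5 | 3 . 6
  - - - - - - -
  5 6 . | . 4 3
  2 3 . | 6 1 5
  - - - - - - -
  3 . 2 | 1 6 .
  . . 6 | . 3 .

Step 1. [r1c6∈{1,2,4}] 1 has one home in col 6: r1c6, so r1c6=1.
Step 2. [r6c4∈{2,4,5}] box 6 places 5 nowhere but r6c4 ⇒ r6c4=5.
Step 3. [r1c2∈{2}] r1c2 has the single candidate 2, so r1c2=2.
Step 4. [r6c1∈{1,4}] in col 1, 4 fits only at r6c1. So r6c1=4.
Step 5. [r3c4∈{2}] only 2 remains possible at r3c4, so r3c4=2.
Step 6. [r5c2∈{5}] r5c2's peers cover all but 5 ⇒ r5c2=5.
Step 7. [r4c3∈{4}] r4c3 is down to just 4 ⇒ r4c3=4.
Step 8. [r1c5∈{5}] r1c5 is down to just 5, so r1c5=5.
Step 9. [r6c6∈{2}] r6c6 has the single candidate 2. So r6c6=2.
Step 10. [r2c1∈{1}] r2c1's peers cover all but 1. So r2c1=1.
Step 11. [r1c3∈{3}] r1c3 is down to just 3, so r1c3=3.
Step 12. [r1c4∈{4}] only 4 remains possible at r1c4 ⇒ r1c4=4.
Step 13. [r2c5∈{2}] nothing but 2 survives at r2c5 ⇒ r2c5=2.
Step 14. [r6c2∈{1}] nothing but 1 survives at r6c2. So r6c2=1.
Step 15. [r3c3∈{1}] r3c3 is down to just 1 ⇒ r3c3=1.
Step 16. [r5c6∈{4}] r5c6 is down to just 4, so r5c6=4.

Answer: 6 2 3 4 5 1 / 1 4 5 3 2 6 / 5 6 1 2 4 3 / 2 3 4 6 1 5 / 3 5 2 1 6 4 / 4 1 6 5 3 2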